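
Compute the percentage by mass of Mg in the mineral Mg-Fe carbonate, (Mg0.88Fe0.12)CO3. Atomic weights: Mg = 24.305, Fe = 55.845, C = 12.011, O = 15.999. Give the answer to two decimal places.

Formula mass = 0.88×24.305 + 0.12×55.845 + 1×12.011 + 3×15.999 = 88.098 g/mol, of which 21.388 g is Mg.
So Mg makes up 21.388/88.098 = 0.2428 of the mass, i.e. 24.28%.

24.28 mass %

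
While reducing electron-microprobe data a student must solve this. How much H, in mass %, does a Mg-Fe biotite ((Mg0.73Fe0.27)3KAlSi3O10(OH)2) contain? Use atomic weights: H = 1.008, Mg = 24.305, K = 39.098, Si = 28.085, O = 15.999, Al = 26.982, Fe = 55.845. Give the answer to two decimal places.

0.46 mass %

M((Mg0.73Fe0.27)3KAlSi3O10(OH)2) = 442.801 g/mol.
H contributes 2 × 1.008 = 2.016 g per mole.
2.016/442.801 = 0.0046 → 0.46%.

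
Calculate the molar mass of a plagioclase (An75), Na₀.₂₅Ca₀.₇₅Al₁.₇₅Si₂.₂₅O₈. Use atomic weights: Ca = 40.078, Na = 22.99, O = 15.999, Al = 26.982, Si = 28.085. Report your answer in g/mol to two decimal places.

The formula mass is the sum 0.25·22.99 + 0.75·40.078 + 1.75·26.982 + 2.25·28.085 + 8·15.999.

274.21 g/mol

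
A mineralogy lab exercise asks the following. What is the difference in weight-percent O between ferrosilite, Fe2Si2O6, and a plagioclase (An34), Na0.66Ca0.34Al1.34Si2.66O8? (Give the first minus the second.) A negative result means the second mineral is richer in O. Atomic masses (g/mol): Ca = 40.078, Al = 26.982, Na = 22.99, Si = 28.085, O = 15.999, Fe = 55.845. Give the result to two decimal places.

M(Fe2Si2O6) = 263.854 g/mol, so wt% O = 95.994/263.854 × 100 = 36.38%.
M(Na0.66Ca0.34Al1.34Si2.66O8) = 267.654 g/mol, so wt% O = 127.992/267.654 × 100 = 47.82%.
36.38 − 47.82 = -11.44 pp.

-11.44 percentage points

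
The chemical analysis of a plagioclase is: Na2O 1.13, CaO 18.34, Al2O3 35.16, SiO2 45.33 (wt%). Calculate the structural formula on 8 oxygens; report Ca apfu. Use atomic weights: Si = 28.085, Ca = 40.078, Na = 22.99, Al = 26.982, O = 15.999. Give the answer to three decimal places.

Na2O: 1.13/61.979 = 0.01823 mol → 0.03646 mol Na, 0.01823 mol O.
CaO: 18.34/56.077 = 0.32705 mol → 0.32705 mol Ca, 0.32705 mol O.
Al2O3: 35.16/101.961 = 0.34484 mol → 0.68968 mol Al, 1.03452 mol O.
SiO2: 45.33/60.083 = 0.75446 mol → 0.75446 mol Si, 1.50892 mol O.
Total oxygen = 2.88872 mol. Normalization factor = 8/2.88872 = 2.76939.
Ca per 8 O = 0.32705 × 2.76939 = 0.906.

0.906 Ca apfu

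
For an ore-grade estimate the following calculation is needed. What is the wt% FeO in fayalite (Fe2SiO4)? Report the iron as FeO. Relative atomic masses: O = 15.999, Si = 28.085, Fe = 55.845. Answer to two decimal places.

M(Fe2SiO4) = 203.771 g/mol; M(FeO) = 71.844 g/mol.
Moles FeO per formula unit = 2 Fe ÷ 1 = 2.0000.
FeO fraction = (2.0000 × 71.844) / 203.771 = 143.688/203.771 = 0.7051.

70.51 wt%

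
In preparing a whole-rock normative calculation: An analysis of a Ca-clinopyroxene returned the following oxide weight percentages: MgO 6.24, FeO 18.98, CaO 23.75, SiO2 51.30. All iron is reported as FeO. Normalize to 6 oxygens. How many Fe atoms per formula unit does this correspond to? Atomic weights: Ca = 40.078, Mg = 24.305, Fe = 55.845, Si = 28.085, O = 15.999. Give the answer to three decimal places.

0.622 Fe apfu

MgO (M=40.304): mol = 0.15482; Mg = 0.15482, O = 0.15482.
FeO (M=71.844): mol = 0.26418; Fe = 0.26418, O = 0.26418.
CaO (M=56.077): mol = 0.42352; Ca = 0.42352, O = 0.42352.
SiO2 (M=60.083): mol = 0.85382; Si = 0.85382, O = 1.70764.
ΣO = 2.55016; factor = 6/ΣO = 2.35279.
Fe apfu = 0.26418 × 2.35279 = 0.622.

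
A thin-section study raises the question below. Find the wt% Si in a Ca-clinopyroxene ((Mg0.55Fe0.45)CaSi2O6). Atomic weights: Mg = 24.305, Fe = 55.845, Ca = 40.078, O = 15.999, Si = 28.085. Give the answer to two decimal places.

Molar mass of (Mg0.55Fe0.45)CaSi2O6: 0.55×24.305 + 0.45×55.845 + 1×40.078 + 2×28.085 + 6×15.999 = 230.740 g/mol.
Mass of Si per formula unit: 2 × 28.085 = 56.170 g.
Weight fraction Si = 56.170 / 230.740 = 0.2434.

24.34 wt%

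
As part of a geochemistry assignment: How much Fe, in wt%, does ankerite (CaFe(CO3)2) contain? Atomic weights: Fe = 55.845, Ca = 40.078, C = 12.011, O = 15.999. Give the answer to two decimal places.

25.86 wt%

Molar mass of CaFe(CO3)2: 1·40.078 + 1·55.845 + 2·12.011 + 6·15.999 = 215.939 g/mol.
Mass of Fe per formula unit: 1 × 55.845 = 55.845 g.
Weight fraction Fe = 55.845 / 215.939 = 0.2586.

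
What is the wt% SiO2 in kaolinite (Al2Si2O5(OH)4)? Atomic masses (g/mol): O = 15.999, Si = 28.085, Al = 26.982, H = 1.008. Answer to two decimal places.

Formula mass = 258.157 g/mol.
2 Si → 2.0000 mol SiO2 per formula unit; M(SiO2) = 60.083, so SiO2 mass = 120.166 g.
120.166/258.157 × 100 = 46.55 wt%.

46.55 wt%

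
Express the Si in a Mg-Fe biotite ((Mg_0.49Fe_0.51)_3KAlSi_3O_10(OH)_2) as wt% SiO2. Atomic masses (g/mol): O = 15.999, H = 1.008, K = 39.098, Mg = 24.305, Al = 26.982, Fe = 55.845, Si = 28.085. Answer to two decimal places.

Formula mass = 465.510 g/mol.
3 Si → 3.0000 mol SiO2 per formula unit; M(SiO2) = 60.083, so SiO2 mass = 180.249 g.
180.249/465.510 × 100 = 38.72 wt%.

38.72 wt%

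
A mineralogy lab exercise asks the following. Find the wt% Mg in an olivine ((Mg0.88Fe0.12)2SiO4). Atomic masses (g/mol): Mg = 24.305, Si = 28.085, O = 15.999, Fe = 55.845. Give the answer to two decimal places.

M((Mg0.88Fe0.12)2SiO4) = 148.261 g/mol.
Mg contributes 1.76 × 24.305 = 42.777 g per mole.
42.777/148.261 = 0.2885 → 28.85%.

28.85 wt%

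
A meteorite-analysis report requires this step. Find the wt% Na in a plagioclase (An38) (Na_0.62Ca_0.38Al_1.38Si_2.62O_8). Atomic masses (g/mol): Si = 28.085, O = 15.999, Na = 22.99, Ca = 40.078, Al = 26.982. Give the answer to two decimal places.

5.31 weight percent

Molar mass of Na_0.62Ca_0.38Al_1.38Si_2.62O_8: 0.62×22.99 + 0.38×40.078 + 1.38×26.982 + 2.62×28.085 + 8×15.999 = 268.293 g/mol.
Mass of Na per formula unit: 0.62 × 22.99 = 14.254 g.
Weight fraction Na = 14.254 / 268.293 = 0.0531.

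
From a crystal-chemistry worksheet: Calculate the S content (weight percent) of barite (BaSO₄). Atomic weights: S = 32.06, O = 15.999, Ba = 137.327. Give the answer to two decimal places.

13.74 weight percent

Formula mass = 1×137.327 + 1×32.06 + 4×15.999 = 233.383 g/mol, of which 32.060 g is S.
So S makes up 32.060/233.383 = 0.1374 of the mass, i.e. 13.74%.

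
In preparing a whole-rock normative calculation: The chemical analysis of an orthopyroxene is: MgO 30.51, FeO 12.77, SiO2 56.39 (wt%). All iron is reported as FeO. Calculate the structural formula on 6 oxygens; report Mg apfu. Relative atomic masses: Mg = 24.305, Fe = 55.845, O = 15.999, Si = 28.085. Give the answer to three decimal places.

1.615 Mg apfu

30.51 wt% MgO ÷ 40.304 g/mol = 0.75700 mol, giving 0.75700 Mg and 0.75700 O.
12.77 wt% FeO ÷ 71.844 g/mol = 0.17775 mol, giving 0.17775 Fe and 0.17775 O.
56.39 wt% SiO2 ÷ 60.083 g/mol = 0.93854 mol, giving 0.93854 Si and 1.87708 O.
Oxygen sums to 2.81183; scaling by 6/2.81183 = 2.13384 puts the formula on 6 O.
Mg: 0.75700 × 2.13384 = 1.615 atoms per formula unit.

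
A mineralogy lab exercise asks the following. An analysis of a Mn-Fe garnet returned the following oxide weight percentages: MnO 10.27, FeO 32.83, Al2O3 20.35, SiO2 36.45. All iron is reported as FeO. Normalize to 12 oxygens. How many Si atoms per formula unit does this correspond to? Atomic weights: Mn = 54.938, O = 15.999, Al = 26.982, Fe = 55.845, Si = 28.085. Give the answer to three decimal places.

3.016 Si apfu

MnO: 10.27/70.937 = 0.14478 mol → 0.14478 mol Mn, 0.14478 mol O.
FeO: 32.83/71.844 = 0.45696 mol → 0.45696 mol Fe, 0.45696 mol O.
Al2O3: 20.35/101.961 = 0.19959 mol → 0.39918 mol Al, 0.59877 mol O.
SiO2: 36.45/60.083 = 0.60666 mol → 0.60666 mol Si, 1.21332 mol O.
Total oxygen = 2.41383 mol. Normalization factor = 12/2.41383 = 4.97135.
Si per 12 O = 0.60666 × 4.97135 = 3.016.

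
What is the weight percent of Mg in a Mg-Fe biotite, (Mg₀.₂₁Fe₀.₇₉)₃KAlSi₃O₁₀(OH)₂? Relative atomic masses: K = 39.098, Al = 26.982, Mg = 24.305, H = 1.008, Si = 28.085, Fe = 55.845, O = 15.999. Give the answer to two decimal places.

3.11 wt%

M((Mg₀.₂₁Fe₀.₇₉)₃KAlSi₃O₁₀(OH)₂) = 492.004 g/mol.
Mg contributes 0.63 × 24.305 = 15.312 g per mole.
15.312/492.004 = 0.0311 → 3.11%.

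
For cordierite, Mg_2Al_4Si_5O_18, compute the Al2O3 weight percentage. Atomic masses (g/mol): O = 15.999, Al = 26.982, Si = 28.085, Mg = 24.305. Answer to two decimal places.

34.86 wt%

Formula mass = 584.945 g/mol.
4 Al → 2.0000 mol Al2O3 per formula unit; M(Al2O3) = 101.961, so Al2O3 mass = 203.922 g.
203.922/584.945 × 100 = 34.86 wt%.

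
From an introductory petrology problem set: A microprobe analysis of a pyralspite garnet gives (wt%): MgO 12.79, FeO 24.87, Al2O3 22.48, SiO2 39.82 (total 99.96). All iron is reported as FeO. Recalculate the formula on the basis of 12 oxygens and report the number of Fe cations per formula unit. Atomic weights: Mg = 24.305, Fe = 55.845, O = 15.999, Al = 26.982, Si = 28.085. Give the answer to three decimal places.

1.567 Fe apfu

12.79 wt% MgO ÷ 40.304 g/mol = 0.31734 mol, giving 0.31734 Mg and 0.31734 O.
24.87 wt% FeO ÷ 71.844 g/mol = 0.34617 mol, giving 0.34617 Fe and 0.34617 O.
22.48 wt% Al2O3 ÷ 101.961 g/mol = 0.22048 mol, giving 0.44096 Al and 0.66144 O.
39.82 wt% SiO2 ÷ 60.083 g/mol = 0.66275 mol, giving 0.66275 Si and 1.32550 O.
Oxygen sums to 2.65045; scaling by 12/2.65045 = 4.52753 puts the formula on 12 O.
Fe: 0.34617 × 4.52753 = 1.567 atoms per formula unit.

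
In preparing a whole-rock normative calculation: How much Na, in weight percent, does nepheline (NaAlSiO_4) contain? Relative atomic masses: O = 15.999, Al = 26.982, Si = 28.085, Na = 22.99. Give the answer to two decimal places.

16.18 weight percent

M(NaAlSiO_4) = 142.053 g/mol.
Na contributes 1 × 22.99 = 22.990 g per mole.
22.990/142.053 = 0.1618 → 16.18%.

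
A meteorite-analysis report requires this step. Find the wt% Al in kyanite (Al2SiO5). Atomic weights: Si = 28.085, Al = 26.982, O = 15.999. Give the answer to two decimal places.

Molar mass of Al2SiO5: 2·26.982 + 1·28.085 + 5·15.999 = 162.044 g/mol.
Mass of Al per formula unit: 2 × 26.982 = 53.964 g.
Weight fraction Al = 53.964 / 162.044 = 0.3330.

33.30 wt%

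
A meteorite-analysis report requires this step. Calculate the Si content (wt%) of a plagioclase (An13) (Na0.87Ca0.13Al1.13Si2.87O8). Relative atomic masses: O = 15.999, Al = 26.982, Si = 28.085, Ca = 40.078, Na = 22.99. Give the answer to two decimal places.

Formula mass = 0.87×22.99 + 0.13×40.078 + 1.13×26.982 + 2.87×28.085 + 8×15.999 = 264.297 g/mol, of which 80.604 g is Si.
So Si makes up 80.604/264.297 = 0.3050 of the mass, i.e. 30.50%.

30.50 wt%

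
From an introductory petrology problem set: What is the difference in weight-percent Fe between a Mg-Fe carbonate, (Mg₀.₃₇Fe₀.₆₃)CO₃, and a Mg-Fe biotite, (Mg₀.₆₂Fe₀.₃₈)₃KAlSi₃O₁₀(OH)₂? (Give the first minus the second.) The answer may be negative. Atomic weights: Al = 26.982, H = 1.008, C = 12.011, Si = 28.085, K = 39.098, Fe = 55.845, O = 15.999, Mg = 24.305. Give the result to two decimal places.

19.72 percentage points

Fe in (Mg₀.₃₇Fe₀.₆₃)CO₃: molar mass 104.183 g/mol; 0.63×55.845 = 35.182 g → 33.77 wt%.
Fe in (Mg₀.₆₂Fe₀.₃₈)₃KAlSi₃O₁₀(OH)₂: molar mass 453.210 g/mol; 1.14×55.845 = 63.663 g → 14.05 wt%.
Difference = 33.77 − 14.05 = 19.72 percentage points.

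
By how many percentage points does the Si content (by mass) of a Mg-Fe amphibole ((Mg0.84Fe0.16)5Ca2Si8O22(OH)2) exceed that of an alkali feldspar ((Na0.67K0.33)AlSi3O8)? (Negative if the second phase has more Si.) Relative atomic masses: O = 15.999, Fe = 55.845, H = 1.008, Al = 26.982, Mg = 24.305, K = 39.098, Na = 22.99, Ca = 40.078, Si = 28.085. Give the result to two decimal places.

M((Mg0.84Fe0.16)5Ca2Si8O22(OH)2) = 837.585 g/mol, so wt% Si = 224.680/837.585 × 100 = 26.82%.
M((Na0.67K0.33)AlSi3O8) = 267.535 g/mol, so wt% Si = 84.255/267.535 × 100 = 31.49%.
26.82 − 31.49 = -4.67 pp.

-4.67 percentage points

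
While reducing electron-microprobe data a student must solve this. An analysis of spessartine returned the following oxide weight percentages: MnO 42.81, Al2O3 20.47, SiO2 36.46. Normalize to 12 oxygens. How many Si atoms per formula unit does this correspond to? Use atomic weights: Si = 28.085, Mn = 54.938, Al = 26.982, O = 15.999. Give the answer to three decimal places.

3.010 Si apfu

42.81 wt% MnO ÷ 70.937 g/mol = 0.60349 mol, giving 0.60349 Mn and 0.60349 O.
20.47 wt% Al2O3 ÷ 101.961 g/mol = 0.20076 mol, giving 0.40152 Al and 0.60228 O.
36.46 wt% SiO2 ÷ 60.083 g/mol = 0.60683 mol, giving 0.60683 Si and 1.21366 O.
Oxygen sums to 2.41943; scaling by 12/2.41943 = 4.95985 puts the formula on 12 O.
Si: 0.60683 × 4.95985 = 3.010 atoms per formula unit.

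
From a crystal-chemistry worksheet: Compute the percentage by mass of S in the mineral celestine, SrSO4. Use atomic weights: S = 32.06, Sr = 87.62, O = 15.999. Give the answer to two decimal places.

17.45 wt%

Formula mass = 1×87.62 + 1×32.06 + 4×15.999 = 183.676 g/mol, of which 32.060 g is S.
So S makes up 32.060/183.676 = 0.1745 of the mass, i.e. 17.45%.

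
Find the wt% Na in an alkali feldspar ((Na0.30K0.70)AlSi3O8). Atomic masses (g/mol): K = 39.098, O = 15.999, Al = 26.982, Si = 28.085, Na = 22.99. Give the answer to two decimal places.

Molar mass of (Na0.30K0.70)AlSi3O8: 0.30·22.99 + 0.70·39.098 + 1·26.982 + 3·28.085 + 8·15.999 = 273.495 g/mol.
Mass of Na per formula unit: 0.30 × 22.99 = 6.897 g.
Weight fraction Na = 6.897 / 273.495 = 0.0252.

2.52 mass %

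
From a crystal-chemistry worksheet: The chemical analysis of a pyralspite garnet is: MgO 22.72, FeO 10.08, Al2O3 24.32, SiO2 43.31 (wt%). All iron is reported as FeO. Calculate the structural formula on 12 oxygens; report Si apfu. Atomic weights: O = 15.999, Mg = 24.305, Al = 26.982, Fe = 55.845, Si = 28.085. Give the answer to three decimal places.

MgO: 22.72/40.304 = 0.56372 mol → 0.56372 mol Mg, 0.56372 mol O.
FeO: 10.08/71.844 = 0.14030 mol → 0.14030 mol Fe, 0.14030 mol O.
Al2O3: 24.32/101.961 = 0.23852 mol → 0.47704 mol Al, 0.71556 mol O.
SiO2: 43.31/60.083 = 0.72084 mol → 0.72084 mol Si, 1.44168 mol O.
Total oxygen = 2.86126 mol. Normalization factor = 12/2.86126 = 4.19396.
Si per 12 O = 0.72084 × 4.19396 = 3.023.

3.023 Si apfu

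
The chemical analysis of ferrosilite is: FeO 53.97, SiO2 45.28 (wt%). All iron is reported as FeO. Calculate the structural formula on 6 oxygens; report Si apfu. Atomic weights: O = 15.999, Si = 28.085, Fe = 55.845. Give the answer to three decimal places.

FeO (M=71.844): mol = 0.75121; Fe = 0.75121, O = 0.75121.
SiO2 (M=60.083): mol = 0.75362; Si = 0.75362, O = 1.50724.
ΣO = 2.25845; factor = 6/ΣO = 2.65669.
Si apfu = 0.75362 × 2.65669 = 2.002.

2.002 Si apfu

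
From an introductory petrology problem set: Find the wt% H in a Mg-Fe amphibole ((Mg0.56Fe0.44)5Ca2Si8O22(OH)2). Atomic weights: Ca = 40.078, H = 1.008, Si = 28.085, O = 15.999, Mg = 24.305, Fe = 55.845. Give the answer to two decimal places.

0.23 wt%

Molar mass of (Mg0.56Fe0.44)5Ca2Si8O22(OH)2: 2.80*24.305 + 2.20*55.845 + 2*40.078 + 8*28.085 + 24*15.999 + 2*1.008 = 881.741 g/mol.
Mass of H per formula unit: 2 × 1.008 = 2.016 g.
Weight fraction H = 2.016 / 881.741 = 0.0023.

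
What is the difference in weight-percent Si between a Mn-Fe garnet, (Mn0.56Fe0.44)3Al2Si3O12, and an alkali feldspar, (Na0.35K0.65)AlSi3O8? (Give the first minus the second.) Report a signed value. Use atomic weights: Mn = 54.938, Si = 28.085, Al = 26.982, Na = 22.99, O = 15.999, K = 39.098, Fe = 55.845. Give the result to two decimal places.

First mineral: 84.255 g Si in 496.218 g formula = 16.98 wt% Si.
Second mineral: 84.255 g Si in 272.689 g formula = 30.90 wt% Si.
16.98% − 30.90% gives a difference of -13.92 percentage points.

-13.92 percentage points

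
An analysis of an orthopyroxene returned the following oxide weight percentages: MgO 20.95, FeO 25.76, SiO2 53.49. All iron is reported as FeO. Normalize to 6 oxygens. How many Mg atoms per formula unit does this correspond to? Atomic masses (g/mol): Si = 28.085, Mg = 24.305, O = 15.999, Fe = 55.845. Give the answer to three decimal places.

20.95 wt% MgO ÷ 40.304 g/mol = 0.51980 mol, giving 0.51980 Mg and 0.51980 O.
25.76 wt% FeO ÷ 71.844 g/mol = 0.35855 mol, giving 0.35855 Fe and 0.35855 O.
53.49 wt% SiO2 ÷ 60.083 g/mol = 0.89027 mol, giving 0.89027 Si and 1.78054 O.
Oxygen sums to 2.65889; scaling by 6/2.65889 = 2.25658 puts the formula on 6 O.
Mg: 0.51980 × 2.25658 = 1.173 atoms per formula unit.

1.173 Mg apfu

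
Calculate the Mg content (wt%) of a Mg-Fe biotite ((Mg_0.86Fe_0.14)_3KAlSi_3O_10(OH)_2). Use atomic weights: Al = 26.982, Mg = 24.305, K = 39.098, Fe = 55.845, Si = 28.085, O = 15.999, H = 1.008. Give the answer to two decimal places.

Formula mass = 2.58·24.305 + 0.42·55.845 + 1·39.098 + 1·26.982 + 3·28.085 + 12·15.999 + 2·1.008 = 430.501 g/mol, of which 62.707 g is Mg.
So Mg makes up 62.707/430.501 = 0.1457 of the mass, i.e. 14.57%.

14.57 wt%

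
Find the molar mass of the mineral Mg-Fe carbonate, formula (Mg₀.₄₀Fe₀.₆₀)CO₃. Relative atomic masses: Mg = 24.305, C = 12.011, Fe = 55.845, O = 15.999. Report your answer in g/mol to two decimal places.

103.24 g/mol

Mg: 0.40 × 24.305 = 9.7220
Fe: 0.60 × 55.845 = 33.5070
C: 1 × 12.011 = 12.0110
O: 3 × 15.999 = 47.9970
Summing the contributions gives the formula mass.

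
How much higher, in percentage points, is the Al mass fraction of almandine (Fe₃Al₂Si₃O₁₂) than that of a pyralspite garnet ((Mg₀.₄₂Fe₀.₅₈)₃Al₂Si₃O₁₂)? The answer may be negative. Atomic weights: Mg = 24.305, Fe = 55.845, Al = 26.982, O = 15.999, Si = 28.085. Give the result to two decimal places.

-0.94 percentage points

First mineral: 53.964 g Al in 497.742 g formula = 10.84 wt% Al.
Second mineral: 53.964 g Al in 458.002 g formula = 11.78 wt% Al.
10.84% − 11.78% gives a difference of -0.94 percentage points.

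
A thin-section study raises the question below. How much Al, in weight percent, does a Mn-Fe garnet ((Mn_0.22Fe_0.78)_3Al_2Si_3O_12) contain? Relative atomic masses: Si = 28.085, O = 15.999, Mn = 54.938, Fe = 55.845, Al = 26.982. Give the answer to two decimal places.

10.85 weight percent

M((Mn_0.22Fe_0.78)_3Al_2Si_3O_12) = 497.143 g/mol.
Al contributes 2 × 26.982 = 53.964 g per mole.
53.964/497.143 = 0.1085 → 10.85%.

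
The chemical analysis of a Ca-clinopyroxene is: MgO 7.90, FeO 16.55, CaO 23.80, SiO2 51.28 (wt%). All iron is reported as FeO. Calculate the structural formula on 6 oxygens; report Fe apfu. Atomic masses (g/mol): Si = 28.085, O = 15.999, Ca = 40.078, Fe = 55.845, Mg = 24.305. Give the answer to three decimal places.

0.540 Fe apfu

MgO: 7.90/40.304 = 0.19601 mol → 0.19601 mol Mg, 0.19601 mol O.
FeO: 16.55/71.844 = 0.23036 mol → 0.23036 mol Fe, 0.23036 mol O.
CaO: 23.80/56.077 = 0.42442 mol → 0.42442 mol Ca, 0.42442 mol O.
SiO2: 51.28/60.083 = 0.85349 mol → 0.85349 mol Si, 1.70698 mol O.
Total oxygen = 2.55777 mol. Normalization factor = 6/2.55777 = 2.34579.
Fe per 6 O = 0.23036 × 2.34579 = 0.540.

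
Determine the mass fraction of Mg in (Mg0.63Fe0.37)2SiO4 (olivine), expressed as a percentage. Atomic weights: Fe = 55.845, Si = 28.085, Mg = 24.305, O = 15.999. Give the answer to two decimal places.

18.67 mass %

Molar mass of (Mg0.63Fe0.37)2SiO4: 1.26·24.305 + 0.74·55.845 + 1·28.085 + 4·15.999 = 164.031 g/mol.
Mass of Mg per formula unit: 1.26 × 24.305 = 30.624 g.
Weight fraction Mg = 30.624 / 164.031 = 0.1867.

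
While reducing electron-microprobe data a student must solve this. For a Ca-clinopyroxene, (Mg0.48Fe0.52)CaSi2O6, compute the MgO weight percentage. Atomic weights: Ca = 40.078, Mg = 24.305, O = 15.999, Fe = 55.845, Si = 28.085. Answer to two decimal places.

8.30 wt%

M((Mg0.48Fe0.52)CaSi2O6) = 232.948 g/mol; M(MgO) = 40.304 g/mol.
Moles MgO per formula unit = 0.48 Mg ÷ 1 = 0.4800.
MgO fraction = (0.4800 × 40.304) / 232.948 = 19.346/232.948 = 0.0830.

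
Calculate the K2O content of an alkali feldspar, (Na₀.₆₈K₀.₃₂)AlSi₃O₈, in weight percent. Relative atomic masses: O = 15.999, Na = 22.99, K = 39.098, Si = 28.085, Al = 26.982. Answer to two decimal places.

5.64 wt%

Molar mass of (Na₀.₆₈K₀.₃₂)AlSi₃O₈ = 0.68·22.99 + 0.32·39.098 + 1·26.982 + 3·28.085 + 8·15.999 = 267.374 g/mol.
Each formula unit contains 0.32 K, equivalent to 0.32/2 = 0.1600 mol K2O.
M(K2O) = 2×39.098 + 1×15.999 = 94.195 g/mol.
Mass of K2O per formula unit = 0.1600 × 94.195 = 15.071 g.
K2O wt% = 15.071 / 267.374 × 100 = 5.64%.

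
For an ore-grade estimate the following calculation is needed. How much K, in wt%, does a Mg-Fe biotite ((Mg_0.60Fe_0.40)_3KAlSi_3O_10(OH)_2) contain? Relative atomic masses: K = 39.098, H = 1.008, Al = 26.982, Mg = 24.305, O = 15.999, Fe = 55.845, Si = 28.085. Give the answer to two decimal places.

Formula mass = 1.80*24.305 + 1.20*55.845 + 1*39.098 + 1*26.982 + 3*28.085 + 12*15.999 + 2*1.008 = 455.102 g/mol, of which 39.098 g is K.
So K makes up 39.098/455.102 = 0.0859 of the mass, i.e. 8.59%.

8.59 wt%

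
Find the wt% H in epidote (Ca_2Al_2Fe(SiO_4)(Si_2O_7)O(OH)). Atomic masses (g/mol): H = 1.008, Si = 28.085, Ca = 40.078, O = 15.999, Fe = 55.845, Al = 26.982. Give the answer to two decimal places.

0.21 wt%

Formula mass = 2*40.078 + 2*26.982 + 1*55.845 + 3*28.085 + 13*15.999 + 1*1.008 = 483.215 g/mol, of which 1.008 g is H.
So H makes up 1.008/483.215 = 0.0021 of the mass, i.e. 0.21%.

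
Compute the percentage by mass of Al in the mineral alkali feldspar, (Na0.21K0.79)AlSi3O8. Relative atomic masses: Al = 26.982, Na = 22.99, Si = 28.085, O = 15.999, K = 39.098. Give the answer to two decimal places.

Molar mass of (Na0.21K0.79)AlSi3O8: 0.21·22.99 + 0.79·39.098 + 1·26.982 + 3·28.085 + 8·15.999 = 274.944 g/mol.
Mass of Al per formula unit: 1 × 26.982 = 26.982 g.
Weight fraction Al = 26.982 / 274.944 = 0.0981.

9.81 wt%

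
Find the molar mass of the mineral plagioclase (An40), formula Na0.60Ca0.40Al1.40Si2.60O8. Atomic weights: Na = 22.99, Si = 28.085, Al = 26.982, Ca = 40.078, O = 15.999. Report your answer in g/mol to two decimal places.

268.61 g/mol

Na: 0.60 × 22.99 = 13.7940
Ca: 0.40 × 40.078 = 16.0312
Al: 1.40 × 26.982 = 37.7748
Si: 2.60 × 28.085 = 73.0210
O: 8 × 15.999 = 127.9920
Summing the contributions gives the formula mass.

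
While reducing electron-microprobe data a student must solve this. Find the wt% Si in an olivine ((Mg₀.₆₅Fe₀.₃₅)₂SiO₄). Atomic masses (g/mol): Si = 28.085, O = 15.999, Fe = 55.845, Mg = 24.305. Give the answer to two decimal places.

17.25 weight percent

Formula mass = 1.30·24.305 + 0.70·55.845 + 1·28.085 + 4·15.999 = 162.769 g/mol, of which 28.085 g is Si.
So Si makes up 28.085/162.769 = 0.1725 of the mass, i.e. 17.25%.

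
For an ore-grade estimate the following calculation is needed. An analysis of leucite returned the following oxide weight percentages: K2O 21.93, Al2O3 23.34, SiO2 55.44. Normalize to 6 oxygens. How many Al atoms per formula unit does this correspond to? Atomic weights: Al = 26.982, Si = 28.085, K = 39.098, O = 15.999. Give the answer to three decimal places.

K2O (M=94.195): mol = 0.23281; K = 0.46562, O = 0.23281.
Al2O3 (M=101.961): mol = 0.22891; Al = 0.45782, O = 0.68673.
SiO2 (M=60.083): mol = 0.92272; Si = 0.92272, O = 1.84544.
ΣO = 2.76498; factor = 6/ΣO = 2.17000.
Al apfu = 0.45782 × 2.17000 = 0.993.

0.993 Al apfu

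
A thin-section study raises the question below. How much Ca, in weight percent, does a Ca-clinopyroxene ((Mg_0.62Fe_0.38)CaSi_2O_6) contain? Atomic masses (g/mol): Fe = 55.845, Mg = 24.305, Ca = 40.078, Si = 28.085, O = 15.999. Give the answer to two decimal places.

17.54 weight percent

M((Mg_0.62Fe_0.38)CaSi_2O_6) = 228.532 g/mol.
Ca contributes 1 × 40.078 = 40.078 g per mole.
40.078/228.532 = 0.1754 → 17.54%.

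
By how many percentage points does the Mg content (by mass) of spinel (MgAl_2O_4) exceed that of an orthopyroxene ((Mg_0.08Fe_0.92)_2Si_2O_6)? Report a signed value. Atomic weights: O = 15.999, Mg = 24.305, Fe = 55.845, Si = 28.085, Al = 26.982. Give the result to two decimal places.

Mg in MgAl_2O_4: molar mass 142.265 g/mol; 1×24.305 = 24.305 g → 17.08 wt%.
Mg in (Mg_0.08Fe_0.92)_2Si_2O_6: molar mass 258.808 g/mol; 0.16×24.305 = 3.889 g → 1.50 wt%.
Difference = 17.08 − 1.50 = 15.58 percentage points.

15.58 percentage points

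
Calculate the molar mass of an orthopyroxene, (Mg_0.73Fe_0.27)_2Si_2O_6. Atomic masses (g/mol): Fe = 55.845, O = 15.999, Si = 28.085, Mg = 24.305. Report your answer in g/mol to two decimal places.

217.81 g/mol

Mg: 1.46 × 24.305 = 35.4853
Fe: 0.54 × 55.845 = 30.1563
Si: 2 × 28.085 = 56.1700
O: 6 × 15.999 = 95.9940
Summing the contributions gives the formula mass.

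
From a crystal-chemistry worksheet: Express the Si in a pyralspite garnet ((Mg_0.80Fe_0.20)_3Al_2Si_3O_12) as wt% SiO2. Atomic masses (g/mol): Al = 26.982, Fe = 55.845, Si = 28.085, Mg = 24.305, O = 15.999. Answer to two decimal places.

42.71 wt%

M((Mg_0.80Fe_0.20)_3Al_2Si_3O_12) = 422.046 g/mol; M(SiO2) = 60.083 g/mol.
Moles SiO2 per formula unit = 3 Si ÷ 1 = 3.0000.
SiO2 fraction = (3.0000 × 60.083) / 422.046 = 180.249/422.046 = 0.4271.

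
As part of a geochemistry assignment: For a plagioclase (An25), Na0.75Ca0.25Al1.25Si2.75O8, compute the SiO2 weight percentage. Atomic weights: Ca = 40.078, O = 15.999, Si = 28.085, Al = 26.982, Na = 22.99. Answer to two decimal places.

Formula mass = 266.215 g/mol.
2.75 Si → 2.7500 mol SiO2 per formula unit; M(SiO2) = 60.083, so SiO2 mass = 165.228 g.
165.228/266.215 × 100 = 62.07 wt%.

62.07 wt%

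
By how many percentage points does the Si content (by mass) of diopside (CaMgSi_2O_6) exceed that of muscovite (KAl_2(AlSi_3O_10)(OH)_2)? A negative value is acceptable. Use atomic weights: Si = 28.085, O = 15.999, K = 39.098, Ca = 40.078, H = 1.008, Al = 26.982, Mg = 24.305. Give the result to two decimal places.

M(CaMgSi_2O_6) = 216.547 g/mol, so wt% Si = 56.170/216.547 × 100 = 25.94%.
M(KAl_2(AlSi_3O_10)(OH)_2) = 398.303 g/mol, so wt% Si = 84.255/398.303 × 100 = 21.15%.
25.94 − 21.15 = 4.79 pp.

4.79 percentage points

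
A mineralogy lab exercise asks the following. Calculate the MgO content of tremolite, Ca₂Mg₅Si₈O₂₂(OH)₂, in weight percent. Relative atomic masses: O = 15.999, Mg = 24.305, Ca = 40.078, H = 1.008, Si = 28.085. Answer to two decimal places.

Formula mass = 812.353 g/mol.
5 Mg → 5.0000 mol MgO per formula unit; M(MgO) = 40.304, so MgO mass = 201.520 g.
201.520/812.353 × 100 = 24.81 wt%.

24.81 wt%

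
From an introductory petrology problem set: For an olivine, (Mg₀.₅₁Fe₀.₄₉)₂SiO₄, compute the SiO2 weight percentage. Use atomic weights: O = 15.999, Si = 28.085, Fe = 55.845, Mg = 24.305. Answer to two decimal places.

M((Mg₀.₅₁Fe₀.₄₉)₂SiO₄) = 171.600 g/mol; M(SiO2) = 60.083 g/mol.
Moles SiO2 per formula unit = 1 Si ÷ 1 = 1.0000.
SiO2 fraction = (1.0000 × 60.083) / 171.600 = 60.083/171.600 = 0.3501.

35.01 wt%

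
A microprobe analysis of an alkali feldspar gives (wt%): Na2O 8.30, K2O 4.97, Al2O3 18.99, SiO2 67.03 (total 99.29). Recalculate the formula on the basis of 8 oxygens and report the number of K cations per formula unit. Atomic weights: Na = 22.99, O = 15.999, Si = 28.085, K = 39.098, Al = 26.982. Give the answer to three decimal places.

Na2O: 8.30/61.979 = 0.13392 mol → 0.26784 mol Na, 0.13392 mol O.
K2O: 4.97/94.195 = 0.05276 mol → 0.10552 mol K, 0.05276 mol O.
Al2O3: 18.99/101.961 = 0.18625 mol → 0.37250 mol Al, 0.55875 mol O.
SiO2: 67.03/60.083 = 1.11562 mol → 1.11562 mol Si, 2.23124 mol O.
Total oxygen = 2.97667 mol. Normalization factor = 8/2.97667 = 2.68757.
K per 8 O = 0.10552 × 2.68757 = 0.284.

0.284 K apfu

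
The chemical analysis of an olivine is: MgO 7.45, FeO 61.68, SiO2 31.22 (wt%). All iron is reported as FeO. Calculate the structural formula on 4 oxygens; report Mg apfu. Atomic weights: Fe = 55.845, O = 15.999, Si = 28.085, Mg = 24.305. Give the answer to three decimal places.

7.45 wt% MgO ÷ 40.304 g/mol = 0.18485 mol, giving 0.18485 Mg and 0.18485 O.
61.68 wt% FeO ÷ 71.844 g/mol = 0.85853 mol, giving 0.85853 Fe and 0.85853 O.
31.22 wt% SiO2 ÷ 60.083 g/mol = 0.51961 mol, giving 0.51961 Si and 1.03922 O.
Oxygen sums to 2.08260; scaling by 4/2.08260 = 1.92068 puts the formula on 4 O.
Mg: 0.18485 × 1.92068 = 0.355 atoms per formula unit.

0.355 Mg apfu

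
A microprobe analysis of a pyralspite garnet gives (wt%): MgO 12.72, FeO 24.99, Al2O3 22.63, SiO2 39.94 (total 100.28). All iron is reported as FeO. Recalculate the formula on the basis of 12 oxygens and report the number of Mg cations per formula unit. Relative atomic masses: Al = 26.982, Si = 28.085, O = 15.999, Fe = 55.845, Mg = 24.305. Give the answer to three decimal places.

1.424 Mg apfu

12.72 wt% MgO ÷ 40.304 g/mol = 0.31560 mol, giving 0.31560 Mg and 0.31560 O.
24.99 wt% FeO ÷ 71.844 g/mol = 0.34784 mol, giving 0.34784 Fe and 0.34784 O.
22.63 wt% Al2O3 ÷ 101.961 g/mol = 0.22195 mol, giving 0.44390 Al and 0.66585 O.
39.94 wt% SiO2 ÷ 60.083 g/mol = 0.66475 mol, giving 0.66475 Si and 1.32950 O.
Oxygen sums to 2.65879; scaling by 12/2.65879 = 4.51333 puts the formula on 12 O.
Mg: 0.31560 × 4.51333 = 1.424 atoms per formula unit.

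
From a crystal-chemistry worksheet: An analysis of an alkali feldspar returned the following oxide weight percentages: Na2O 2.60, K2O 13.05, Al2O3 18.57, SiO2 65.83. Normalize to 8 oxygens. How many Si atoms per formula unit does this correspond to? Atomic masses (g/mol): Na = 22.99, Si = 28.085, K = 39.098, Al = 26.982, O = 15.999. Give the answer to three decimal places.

Na2O: 2.60/61.979 = 0.04195 mol → 0.08390 mol Na, 0.04195 mol O.
K2O: 13.05/94.195 = 0.13854 mol → 0.27708 mol K, 0.13854 mol O.
Al2O3: 18.57/101.961 = 0.18213 mol → 0.36426 mol Al, 0.54639 mol O.
SiO2: 65.83/60.083 = 1.09565 mol → 1.09565 mol Si, 2.19130 mol O.
Total oxygen = 2.91818 mol. Normalization factor = 8/2.91818 = 2.74143.
Si per 8 O = 1.09565 × 2.74143 = 3.004.

3.004 Si apfu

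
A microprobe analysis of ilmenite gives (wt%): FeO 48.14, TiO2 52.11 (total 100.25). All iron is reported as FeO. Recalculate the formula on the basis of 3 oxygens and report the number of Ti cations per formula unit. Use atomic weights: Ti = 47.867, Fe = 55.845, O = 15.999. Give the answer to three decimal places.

48.14 wt% FeO ÷ 71.844 g/mol = 0.67006 mol, giving 0.67006 Fe and 0.67006 O.
52.11 wt% TiO2 ÷ 79.865 g/mol = 0.65248 mol, giving 0.65248 Ti and 1.30496 O.
Oxygen sums to 1.97502; scaling by 3/1.97502 = 1.51897 puts the formula on 3 O.
Ti: 0.65248 × 1.51897 = 0.991 atoms per formula unit.

0.991 Ti apfu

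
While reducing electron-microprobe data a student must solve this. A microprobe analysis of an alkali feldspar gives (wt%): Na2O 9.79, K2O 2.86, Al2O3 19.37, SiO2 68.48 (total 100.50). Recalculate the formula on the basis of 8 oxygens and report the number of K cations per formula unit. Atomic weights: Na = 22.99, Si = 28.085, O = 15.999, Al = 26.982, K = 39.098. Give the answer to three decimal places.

0.160 K apfu

Na2O (M=61.979): mol = 0.15796; Na = 0.31592, O = 0.15796.
K2O (M=94.195): mol = 0.03036; K = 0.06072, O = 0.03036.
Al2O3 (M=101.961): mol = 0.18997; Al = 0.37994, O = 0.56991.
SiO2 (M=60.083): mol = 1.13976; Si = 1.13976, O = 2.27952.
ΣO = 3.03775; factor = 8/ΣO = 2.63353.
K apfu = 0.06072 × 2.63353 = 0.160.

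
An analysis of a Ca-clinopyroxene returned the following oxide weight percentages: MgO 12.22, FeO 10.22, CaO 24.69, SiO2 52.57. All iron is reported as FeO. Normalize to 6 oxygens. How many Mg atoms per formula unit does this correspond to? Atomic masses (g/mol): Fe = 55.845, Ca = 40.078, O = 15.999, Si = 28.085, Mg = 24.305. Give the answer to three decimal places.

12.22 wt% MgO ÷ 40.304 g/mol = 0.30320 mol, giving 0.30320 Mg and 0.30320 O.
10.22 wt% FeO ÷ 71.844 g/mol = 0.14225 mol, giving 0.14225 Fe and 0.14225 O.
24.69 wt% CaO ÷ 56.077 g/mol = 0.44029 mol, giving 0.44029 Ca and 0.44029 O.
52.57 wt% SiO2 ÷ 60.083 g/mol = 0.87496 mol, giving 0.87496 Si and 1.74992 O.
Oxygen sums to 2.63566; scaling by 6/2.63566 = 2.27647 puts the formula on 6 O.
Mg: 0.30320 × 2.27647 = 0.690 atoms per formula unit.

0.690 Mg apfu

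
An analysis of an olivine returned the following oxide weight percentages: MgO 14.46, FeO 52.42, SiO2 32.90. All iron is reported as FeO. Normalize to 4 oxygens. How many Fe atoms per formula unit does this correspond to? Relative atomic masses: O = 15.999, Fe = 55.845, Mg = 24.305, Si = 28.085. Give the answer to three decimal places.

1.337 Fe apfu

MgO (M=40.304): mol = 0.35877; Mg = 0.35877, O = 0.35877.
FeO (M=71.844): mol = 0.72964; Fe = 0.72964, O = 0.72964.
SiO2 (M=60.083): mol = 0.54758; Si = 0.54758, O = 1.09516.
ΣO = 2.18357; factor = 4/ΣO = 1.83186.
Fe apfu = 0.72964 × 1.83186 = 1.337.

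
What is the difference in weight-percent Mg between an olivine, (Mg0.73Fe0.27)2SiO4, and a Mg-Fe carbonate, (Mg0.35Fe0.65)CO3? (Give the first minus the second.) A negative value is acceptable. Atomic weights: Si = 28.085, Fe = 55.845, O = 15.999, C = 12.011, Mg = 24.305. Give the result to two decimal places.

14.38 percentage points

M((Mg0.73Fe0.27)2SiO4) = 157.723 g/mol, so wt% Mg = 35.485/157.723 × 100 = 22.50%.
M((Mg0.35Fe0.65)CO3) = 104.814 g/mol, so wt% Mg = 8.507/104.814 × 100 = 8.12%.
22.50 − 8.12 = 14.38 pp.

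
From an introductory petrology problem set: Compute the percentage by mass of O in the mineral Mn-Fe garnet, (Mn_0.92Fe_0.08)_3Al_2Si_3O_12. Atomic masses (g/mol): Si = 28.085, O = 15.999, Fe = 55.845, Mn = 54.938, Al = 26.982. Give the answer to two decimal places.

38.77 wt%

Formula mass = 2.76×54.938 + 0.24×55.845 + 2×26.982 + 3×28.085 + 12×15.999 = 495.239 g/mol, of which 191.988 g is O.
So O makes up 191.988/495.239 = 0.3877 of the mass, i.e. 38.77%.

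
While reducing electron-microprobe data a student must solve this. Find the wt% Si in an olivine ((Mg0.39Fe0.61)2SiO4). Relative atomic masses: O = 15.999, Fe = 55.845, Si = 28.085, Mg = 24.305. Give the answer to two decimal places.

Formula mass = 0.78×24.305 + 1.22×55.845 + 1×28.085 + 4×15.999 = 179.170 g/mol, of which 28.085 g is Si.
So Si makes up 28.085/179.170 = 0.1568 of the mass, i.e. 15.68%.

15.68 wt%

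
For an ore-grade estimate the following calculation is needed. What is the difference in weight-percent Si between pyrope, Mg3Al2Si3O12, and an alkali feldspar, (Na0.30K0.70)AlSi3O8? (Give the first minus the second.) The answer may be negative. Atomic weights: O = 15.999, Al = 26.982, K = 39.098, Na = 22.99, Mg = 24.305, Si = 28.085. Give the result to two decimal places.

-9.91 percentage points

M(Mg3Al2Si3O12) = 403.122 g/mol, so wt% Si = 84.255/403.122 × 100 = 20.90%.
M((Na0.30K0.70)AlSi3O8) = 273.495 g/mol, so wt% Si = 84.255/273.495 × 100 = 30.81%.
20.90 − 30.81 = -9.91 pp.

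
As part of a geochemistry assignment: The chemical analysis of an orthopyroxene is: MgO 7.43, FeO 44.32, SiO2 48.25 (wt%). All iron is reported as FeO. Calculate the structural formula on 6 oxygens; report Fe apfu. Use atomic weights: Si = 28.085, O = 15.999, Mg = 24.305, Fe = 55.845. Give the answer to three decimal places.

MgO (M=40.304): mol = 0.18435; Mg = 0.18435, O = 0.18435.
FeO (M=71.844): mol = 0.61689; Fe = 0.61689, O = 0.61689.
SiO2 (M=60.083): mol = 0.80306; Si = 0.80306, O = 1.60612.
ΣO = 2.40736; factor = 6/ΣO = 2.49236.
Fe apfu = 0.61689 × 2.49236 = 1.538.

1.538 Fe apfu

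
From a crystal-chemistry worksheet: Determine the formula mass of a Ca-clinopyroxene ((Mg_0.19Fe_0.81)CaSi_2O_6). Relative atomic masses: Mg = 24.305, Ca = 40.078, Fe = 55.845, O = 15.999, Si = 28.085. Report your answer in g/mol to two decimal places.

242.09 g/mol

The formula mass is the sum 0.19(24.305) + 0.81(55.845) + 1(40.078) + 2(28.085) + 6(15.999).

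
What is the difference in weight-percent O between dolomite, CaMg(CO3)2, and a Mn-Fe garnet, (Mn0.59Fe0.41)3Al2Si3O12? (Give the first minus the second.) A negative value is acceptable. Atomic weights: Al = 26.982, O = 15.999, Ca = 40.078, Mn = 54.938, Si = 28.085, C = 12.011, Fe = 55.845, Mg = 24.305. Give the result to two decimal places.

13.36 percentage points

M(CaMg(CO3)2) = 184.399 g/mol, so wt% O = 95.994/184.399 × 100 = 52.06%.
M((Mn0.59Fe0.41)3Al2Si3O12) = 496.137 g/mol, so wt% O = 191.988/496.137 × 100 = 38.70%.
52.06 − 38.70 = 13.36 pp.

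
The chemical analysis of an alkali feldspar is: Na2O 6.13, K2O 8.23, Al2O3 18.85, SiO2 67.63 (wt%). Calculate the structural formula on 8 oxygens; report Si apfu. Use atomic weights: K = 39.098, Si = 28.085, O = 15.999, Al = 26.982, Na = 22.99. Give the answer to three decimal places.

Na2O (M=61.979): mol = 0.09890; Na = 0.19780, O = 0.09890.
K2O (M=94.195): mol = 0.08737; K = 0.17474, O = 0.08737.
Al2O3 (M=101.961): mol = 0.18487; Al = 0.36974, O = 0.55461.
SiO2 (M=60.083): mol = 1.12561; Si = 1.12561, O = 2.25122.
ΣO = 2.99210; factor = 8/ΣO = 2.67371.
Si apfu = 1.12561 × 2.67371 = 3.010.

3.010 Si apfu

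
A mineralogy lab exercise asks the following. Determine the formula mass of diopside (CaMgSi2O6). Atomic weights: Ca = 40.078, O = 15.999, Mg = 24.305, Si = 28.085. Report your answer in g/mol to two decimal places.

The formula mass is the sum 1·40.078 + 1·24.305 + 2·28.085 + 6·15.999.

216.55 g/mol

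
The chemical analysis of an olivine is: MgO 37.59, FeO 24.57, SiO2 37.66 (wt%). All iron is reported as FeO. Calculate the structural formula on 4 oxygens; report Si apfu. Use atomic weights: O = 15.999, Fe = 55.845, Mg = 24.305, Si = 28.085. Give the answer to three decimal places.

MgO (M=40.304): mol = 0.93266; Mg = 0.93266, O = 0.93266.
FeO (M=71.844): mol = 0.34199; Fe = 0.34199, O = 0.34199.
SiO2 (M=60.083): mol = 0.62680; Si = 0.62680, O = 1.25360.
ΣO = 2.52825; factor = 4/ΣO = 1.58212.
Si apfu = 0.62680 × 1.58212 = 0.992.

0.992 Si apfu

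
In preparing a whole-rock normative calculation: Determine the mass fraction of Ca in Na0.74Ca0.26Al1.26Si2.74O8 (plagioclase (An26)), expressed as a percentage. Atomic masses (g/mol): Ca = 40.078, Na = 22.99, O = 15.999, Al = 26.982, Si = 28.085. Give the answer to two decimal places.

3.91 wt%

Formula mass = 0.74·22.99 + 0.26·40.078 + 1.26·26.982 + 2.74·28.085 + 8·15.999 = 266.375 g/mol, of which 10.420 g is Ca.
So Ca makes up 10.420/266.375 = 0.0391 of the mass, i.e. 3.91%.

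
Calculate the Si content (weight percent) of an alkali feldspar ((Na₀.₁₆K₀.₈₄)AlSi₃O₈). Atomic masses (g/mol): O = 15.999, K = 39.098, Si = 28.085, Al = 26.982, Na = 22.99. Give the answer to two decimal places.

30.55 weight percent

M((Na₀.₁₆K₀.₈₄)AlSi₃O₈) = 275.750 g/mol.
Si contributes 3 × 28.085 = 84.255 g per mole.
84.255/275.750 = 0.3055 → 30.55%.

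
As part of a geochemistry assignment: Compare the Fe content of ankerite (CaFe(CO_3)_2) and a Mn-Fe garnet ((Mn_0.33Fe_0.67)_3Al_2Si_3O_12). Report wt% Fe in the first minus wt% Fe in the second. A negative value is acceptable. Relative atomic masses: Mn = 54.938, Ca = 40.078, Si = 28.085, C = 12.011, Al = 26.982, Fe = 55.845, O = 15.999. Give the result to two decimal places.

First mineral: 55.845 g Fe in 215.939 g formula = 25.86 wt% Fe.
Second mineral: 112.248 g Fe in 496.844 g formula = 22.59 wt% Fe.
25.86% − 22.59% gives a difference of 3.27 percentage points.

3.27 percentage points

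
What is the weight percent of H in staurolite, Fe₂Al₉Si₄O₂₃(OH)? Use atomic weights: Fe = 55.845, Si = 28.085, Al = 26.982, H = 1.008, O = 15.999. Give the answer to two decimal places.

Molar mass of Fe₂Al₉Si₄O₂₃(OH): 2*55.845 + 9*26.982 + 4*28.085 + 24*15.999 + 1*1.008 = 851.852 g/mol.
Mass of H per formula unit: 1 × 1.008 = 1.008 g.
Weight fraction H = 1.008 / 851.852 = 0.0012.

0.12 wt%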